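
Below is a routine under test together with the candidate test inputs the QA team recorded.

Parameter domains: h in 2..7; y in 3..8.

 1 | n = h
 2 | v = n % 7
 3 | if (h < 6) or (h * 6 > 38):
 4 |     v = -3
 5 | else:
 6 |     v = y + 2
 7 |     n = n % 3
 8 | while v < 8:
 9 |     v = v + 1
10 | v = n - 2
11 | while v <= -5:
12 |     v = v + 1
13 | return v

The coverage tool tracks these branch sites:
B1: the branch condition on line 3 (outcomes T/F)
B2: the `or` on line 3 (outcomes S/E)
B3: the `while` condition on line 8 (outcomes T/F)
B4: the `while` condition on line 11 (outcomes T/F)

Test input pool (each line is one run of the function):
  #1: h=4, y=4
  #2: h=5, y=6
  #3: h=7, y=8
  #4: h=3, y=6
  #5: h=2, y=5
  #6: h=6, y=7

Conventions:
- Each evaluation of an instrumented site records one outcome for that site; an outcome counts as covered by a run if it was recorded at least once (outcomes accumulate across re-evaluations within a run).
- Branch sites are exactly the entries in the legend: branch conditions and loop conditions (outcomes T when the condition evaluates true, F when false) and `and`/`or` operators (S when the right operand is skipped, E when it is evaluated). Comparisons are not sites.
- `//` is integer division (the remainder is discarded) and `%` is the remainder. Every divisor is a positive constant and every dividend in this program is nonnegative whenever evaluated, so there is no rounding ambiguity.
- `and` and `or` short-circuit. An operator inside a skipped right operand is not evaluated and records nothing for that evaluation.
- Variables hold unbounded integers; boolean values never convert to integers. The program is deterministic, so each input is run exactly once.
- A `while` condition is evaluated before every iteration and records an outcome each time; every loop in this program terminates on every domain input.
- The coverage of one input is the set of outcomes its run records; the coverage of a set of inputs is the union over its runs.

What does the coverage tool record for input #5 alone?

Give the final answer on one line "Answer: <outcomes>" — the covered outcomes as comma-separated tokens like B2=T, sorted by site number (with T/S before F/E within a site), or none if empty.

Event log for input #5 (h=2, y=5):
  B2->S, B1->T, B3->T, B3->T, B3->T, B3->T, B3->T, B3->T, B3->T, B3->T
  B3->T, B3->T, B3->T, B3->F, B4->F
deduplicating events, the covered set is: B1=T, B2=S, B3=T, B3=F, B4=F

Answer: B1=T, B2=S, B3=T, B3=F, B4=F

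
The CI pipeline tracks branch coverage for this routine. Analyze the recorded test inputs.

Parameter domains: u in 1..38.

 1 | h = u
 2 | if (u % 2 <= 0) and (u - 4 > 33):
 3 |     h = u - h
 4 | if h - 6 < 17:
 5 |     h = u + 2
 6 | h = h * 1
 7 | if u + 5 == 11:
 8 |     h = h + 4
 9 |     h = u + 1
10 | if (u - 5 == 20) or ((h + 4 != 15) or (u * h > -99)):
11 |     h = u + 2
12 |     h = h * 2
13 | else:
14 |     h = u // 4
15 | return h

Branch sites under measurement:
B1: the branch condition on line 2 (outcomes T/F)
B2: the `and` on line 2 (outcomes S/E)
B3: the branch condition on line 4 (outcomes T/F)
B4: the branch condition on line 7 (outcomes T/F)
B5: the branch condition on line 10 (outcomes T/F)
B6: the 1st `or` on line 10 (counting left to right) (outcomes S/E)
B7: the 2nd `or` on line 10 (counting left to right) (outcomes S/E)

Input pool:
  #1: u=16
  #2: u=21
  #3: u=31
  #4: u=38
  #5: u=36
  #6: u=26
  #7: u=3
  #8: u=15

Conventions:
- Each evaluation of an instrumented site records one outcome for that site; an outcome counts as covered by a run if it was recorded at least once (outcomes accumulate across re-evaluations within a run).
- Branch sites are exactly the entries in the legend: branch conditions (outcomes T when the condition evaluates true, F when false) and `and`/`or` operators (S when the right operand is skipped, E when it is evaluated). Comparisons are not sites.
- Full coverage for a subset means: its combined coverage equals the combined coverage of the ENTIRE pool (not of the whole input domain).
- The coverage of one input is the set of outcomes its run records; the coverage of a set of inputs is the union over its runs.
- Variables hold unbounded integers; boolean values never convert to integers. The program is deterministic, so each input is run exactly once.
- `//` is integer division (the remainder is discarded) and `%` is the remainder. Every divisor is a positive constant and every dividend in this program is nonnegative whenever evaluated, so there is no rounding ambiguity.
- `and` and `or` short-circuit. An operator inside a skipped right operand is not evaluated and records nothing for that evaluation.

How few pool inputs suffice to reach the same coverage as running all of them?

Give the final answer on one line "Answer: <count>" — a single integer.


run #1 (u=16) runs B2->E, B1->F, B3->T, B4->F, B6->E, B7->S, B5->T; records B1=F, B2=E, B3=T, B4=F, B5=T, B6=E, B7=S
run #2 (u=21) runs B2->S, B1->F, B3->T, B4->F, B6->E, B7->S, B5->T; records B1=F, B2=S, B3=T, B4=F, B5=T, B6=E, B7=S
run #3 (u=31) runs B2->S, B1->F, B3->F, B4->F, B6->E, B7->S, B5->T; records B1=F, B2=S, B3=F, B4=F, B5=T, B6=E, B7=S
run #4 (u=38) runs B2->E, B1->T, B3->T, B4->F, B6->E, B7->S, B5->T; records B1=T, B2=E, B3=T, B4=F, B5=T, B6=E, B7=S
run #5 (u=36) runs B2->E, B1->F, B3->F, B4->F, B6->E, B7->S, B5->T; records B1=F, B2=E, B3=F, B4=F, B5=T, B6=E, B7=S
run #6 (u=26) runs B2->E, B1->F, B3->F, B4->F, B6->E, B7->S, B5->T; records B1=F, B2=E, B3=F, B4=F, B5=T, B6=E, B7=S
run #7 (u=3) runs B2->S, B1->F, B3->T, B4->F, B6->E, B7->S, B5->T; records B1=F, B2=S, B3=T, B4=F, B5=T, B6=E, B7=S
run #8 (u=15) runs B2->S, B1->F, B3->T, B4->F, B6->E, B7->S, B5->T; records B1=F, B2=S, B3=T, B4=F, B5=T, B6=E, B7=S
union over all inputs: B1=T, B1=F, B2=S, B2=E, B3=T, B3=F, B4=F, B5=T, B6=E, B7=S (10 outcomes)
size 1 is not enough: best union over all size-1 subsets is 7/10
inputs {3, 4} (size 2) cover everything; no size-2 subset with a lexicographically smaller index list covers all 10
Answer: 2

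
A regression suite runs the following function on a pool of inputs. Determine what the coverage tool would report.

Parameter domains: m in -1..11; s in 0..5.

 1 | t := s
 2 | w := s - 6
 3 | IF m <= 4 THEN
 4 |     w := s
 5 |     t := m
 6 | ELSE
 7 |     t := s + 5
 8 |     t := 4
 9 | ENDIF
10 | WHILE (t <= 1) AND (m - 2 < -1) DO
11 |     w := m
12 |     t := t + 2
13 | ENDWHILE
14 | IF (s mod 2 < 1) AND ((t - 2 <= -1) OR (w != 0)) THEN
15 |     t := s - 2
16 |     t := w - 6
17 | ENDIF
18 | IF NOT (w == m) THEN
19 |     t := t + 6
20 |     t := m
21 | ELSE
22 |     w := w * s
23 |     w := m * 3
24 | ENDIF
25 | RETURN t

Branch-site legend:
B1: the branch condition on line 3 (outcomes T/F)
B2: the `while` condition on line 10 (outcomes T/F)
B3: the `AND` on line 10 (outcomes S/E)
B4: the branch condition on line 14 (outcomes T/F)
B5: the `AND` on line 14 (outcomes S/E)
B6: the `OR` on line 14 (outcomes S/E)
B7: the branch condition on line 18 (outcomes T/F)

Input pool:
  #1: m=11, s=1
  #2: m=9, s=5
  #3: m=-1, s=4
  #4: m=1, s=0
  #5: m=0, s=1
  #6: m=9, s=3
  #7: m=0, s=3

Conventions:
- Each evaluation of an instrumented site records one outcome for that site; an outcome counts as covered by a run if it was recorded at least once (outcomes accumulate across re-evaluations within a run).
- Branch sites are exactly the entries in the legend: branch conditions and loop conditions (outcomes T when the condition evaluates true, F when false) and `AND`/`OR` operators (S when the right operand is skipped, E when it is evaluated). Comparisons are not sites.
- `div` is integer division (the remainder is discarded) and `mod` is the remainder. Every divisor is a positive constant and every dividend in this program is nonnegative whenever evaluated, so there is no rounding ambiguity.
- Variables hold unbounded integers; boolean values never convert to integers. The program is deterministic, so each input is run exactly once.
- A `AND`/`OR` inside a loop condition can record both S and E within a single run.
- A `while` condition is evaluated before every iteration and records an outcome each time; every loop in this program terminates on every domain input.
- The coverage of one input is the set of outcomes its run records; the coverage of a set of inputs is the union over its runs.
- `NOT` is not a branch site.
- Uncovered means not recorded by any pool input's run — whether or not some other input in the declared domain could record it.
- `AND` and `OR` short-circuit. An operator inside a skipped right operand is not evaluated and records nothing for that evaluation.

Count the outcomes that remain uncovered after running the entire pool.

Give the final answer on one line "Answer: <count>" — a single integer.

input #1, m=11, s=1: outcomes B1=F, B2=F, B3=S, B4=F, B5=S, B7=T
input #2, m=9, s=5: outcomes B1=F, B2=F, B3=S, B4=F, B5=S, B7=T
input #3, m=-1, s=4: outcomes B1=T, B2=T, B2=F, B3=S, B3=E, B4=T, B5=E, B6=E, B7=F
input #4, m=1, s=0: outcomes B1=T, B2=F, B3=E, B4=T, B5=E, B6=S, B7=T
input #5, m=0, s=1: outcomes B1=T, B2=T, B2=F, B3=S, B3=E, B4=F, B5=S, B7=F
input #6, m=9, s=3: outcomes B1=F, B2=F, B3=S, B4=F, B5=S, B7=T
input #7, m=0, s=3: outcomes B1=T, B2=T, B2=F, B3=S, B3=E, B4=F, B5=S, B7=F
union over the pool: B1=T, B1=F, B2=T, B2=F, B3=S, B3=E, B4=T, B4=F, B5=S, B5=E, B6=S, B6=E, B7=T, B7=F
uncovered (0 of 14): none

Answer: 0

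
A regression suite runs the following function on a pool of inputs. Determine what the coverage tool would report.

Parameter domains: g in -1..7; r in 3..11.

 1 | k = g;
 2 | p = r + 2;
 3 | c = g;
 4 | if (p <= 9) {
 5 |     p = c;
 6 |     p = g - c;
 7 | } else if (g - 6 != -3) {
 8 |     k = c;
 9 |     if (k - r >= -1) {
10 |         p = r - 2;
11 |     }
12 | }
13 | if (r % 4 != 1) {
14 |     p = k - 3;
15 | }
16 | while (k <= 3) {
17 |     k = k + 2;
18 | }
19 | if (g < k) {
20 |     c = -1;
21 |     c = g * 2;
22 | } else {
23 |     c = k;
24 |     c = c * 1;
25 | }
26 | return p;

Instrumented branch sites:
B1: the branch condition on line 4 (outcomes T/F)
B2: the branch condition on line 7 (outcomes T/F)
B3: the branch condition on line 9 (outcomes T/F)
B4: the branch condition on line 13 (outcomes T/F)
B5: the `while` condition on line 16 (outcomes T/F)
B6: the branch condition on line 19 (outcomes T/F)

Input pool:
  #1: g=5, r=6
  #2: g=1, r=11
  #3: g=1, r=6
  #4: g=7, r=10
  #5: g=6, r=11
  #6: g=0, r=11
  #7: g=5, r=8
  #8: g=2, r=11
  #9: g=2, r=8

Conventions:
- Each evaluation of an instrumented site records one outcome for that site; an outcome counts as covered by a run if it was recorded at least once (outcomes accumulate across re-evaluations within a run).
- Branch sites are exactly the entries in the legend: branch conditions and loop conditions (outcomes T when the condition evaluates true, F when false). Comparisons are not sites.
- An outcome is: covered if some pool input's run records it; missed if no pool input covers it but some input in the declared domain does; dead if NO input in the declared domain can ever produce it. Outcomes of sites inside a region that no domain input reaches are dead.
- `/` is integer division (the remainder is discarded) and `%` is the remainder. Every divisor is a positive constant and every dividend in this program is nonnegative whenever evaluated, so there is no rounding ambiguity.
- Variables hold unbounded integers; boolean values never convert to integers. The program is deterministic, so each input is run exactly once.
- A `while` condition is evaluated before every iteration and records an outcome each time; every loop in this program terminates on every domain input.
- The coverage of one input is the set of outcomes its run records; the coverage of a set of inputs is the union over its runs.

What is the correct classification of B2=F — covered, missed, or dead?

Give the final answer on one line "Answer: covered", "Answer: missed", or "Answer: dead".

no pool input records B2=F
but domain input (g=3, r=8) does record it -> reachable, so missed

Answer: missed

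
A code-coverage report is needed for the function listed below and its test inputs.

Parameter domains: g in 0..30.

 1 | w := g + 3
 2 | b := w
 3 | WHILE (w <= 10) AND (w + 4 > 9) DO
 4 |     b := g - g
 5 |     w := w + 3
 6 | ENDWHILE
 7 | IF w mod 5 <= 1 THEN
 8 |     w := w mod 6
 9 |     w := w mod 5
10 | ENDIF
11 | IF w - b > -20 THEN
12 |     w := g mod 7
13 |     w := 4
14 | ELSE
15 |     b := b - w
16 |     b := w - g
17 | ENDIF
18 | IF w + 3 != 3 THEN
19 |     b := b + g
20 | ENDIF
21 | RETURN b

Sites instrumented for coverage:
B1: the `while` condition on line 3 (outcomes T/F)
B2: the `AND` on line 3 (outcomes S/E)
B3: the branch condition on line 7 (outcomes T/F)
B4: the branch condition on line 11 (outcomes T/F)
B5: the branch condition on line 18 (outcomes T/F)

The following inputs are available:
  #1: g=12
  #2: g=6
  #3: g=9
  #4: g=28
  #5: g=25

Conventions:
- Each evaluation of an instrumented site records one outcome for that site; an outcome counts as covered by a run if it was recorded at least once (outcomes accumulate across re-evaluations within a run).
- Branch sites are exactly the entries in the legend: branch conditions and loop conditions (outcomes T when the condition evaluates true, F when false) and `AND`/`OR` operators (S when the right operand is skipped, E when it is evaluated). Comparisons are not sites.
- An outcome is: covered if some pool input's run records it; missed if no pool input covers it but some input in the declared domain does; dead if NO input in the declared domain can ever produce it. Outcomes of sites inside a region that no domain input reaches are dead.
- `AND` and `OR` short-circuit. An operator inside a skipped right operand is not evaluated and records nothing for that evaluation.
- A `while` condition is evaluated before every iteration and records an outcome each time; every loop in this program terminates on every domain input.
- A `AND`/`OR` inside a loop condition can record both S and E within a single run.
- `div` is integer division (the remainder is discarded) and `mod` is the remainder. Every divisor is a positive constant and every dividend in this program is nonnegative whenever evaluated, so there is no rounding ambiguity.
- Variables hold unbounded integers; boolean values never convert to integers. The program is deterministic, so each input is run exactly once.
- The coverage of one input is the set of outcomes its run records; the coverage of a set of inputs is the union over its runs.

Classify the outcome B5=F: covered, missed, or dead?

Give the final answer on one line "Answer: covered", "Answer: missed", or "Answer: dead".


no pool input records B5=F
but domain input (g=27) does record it -> reachable, so missed
Answer: missed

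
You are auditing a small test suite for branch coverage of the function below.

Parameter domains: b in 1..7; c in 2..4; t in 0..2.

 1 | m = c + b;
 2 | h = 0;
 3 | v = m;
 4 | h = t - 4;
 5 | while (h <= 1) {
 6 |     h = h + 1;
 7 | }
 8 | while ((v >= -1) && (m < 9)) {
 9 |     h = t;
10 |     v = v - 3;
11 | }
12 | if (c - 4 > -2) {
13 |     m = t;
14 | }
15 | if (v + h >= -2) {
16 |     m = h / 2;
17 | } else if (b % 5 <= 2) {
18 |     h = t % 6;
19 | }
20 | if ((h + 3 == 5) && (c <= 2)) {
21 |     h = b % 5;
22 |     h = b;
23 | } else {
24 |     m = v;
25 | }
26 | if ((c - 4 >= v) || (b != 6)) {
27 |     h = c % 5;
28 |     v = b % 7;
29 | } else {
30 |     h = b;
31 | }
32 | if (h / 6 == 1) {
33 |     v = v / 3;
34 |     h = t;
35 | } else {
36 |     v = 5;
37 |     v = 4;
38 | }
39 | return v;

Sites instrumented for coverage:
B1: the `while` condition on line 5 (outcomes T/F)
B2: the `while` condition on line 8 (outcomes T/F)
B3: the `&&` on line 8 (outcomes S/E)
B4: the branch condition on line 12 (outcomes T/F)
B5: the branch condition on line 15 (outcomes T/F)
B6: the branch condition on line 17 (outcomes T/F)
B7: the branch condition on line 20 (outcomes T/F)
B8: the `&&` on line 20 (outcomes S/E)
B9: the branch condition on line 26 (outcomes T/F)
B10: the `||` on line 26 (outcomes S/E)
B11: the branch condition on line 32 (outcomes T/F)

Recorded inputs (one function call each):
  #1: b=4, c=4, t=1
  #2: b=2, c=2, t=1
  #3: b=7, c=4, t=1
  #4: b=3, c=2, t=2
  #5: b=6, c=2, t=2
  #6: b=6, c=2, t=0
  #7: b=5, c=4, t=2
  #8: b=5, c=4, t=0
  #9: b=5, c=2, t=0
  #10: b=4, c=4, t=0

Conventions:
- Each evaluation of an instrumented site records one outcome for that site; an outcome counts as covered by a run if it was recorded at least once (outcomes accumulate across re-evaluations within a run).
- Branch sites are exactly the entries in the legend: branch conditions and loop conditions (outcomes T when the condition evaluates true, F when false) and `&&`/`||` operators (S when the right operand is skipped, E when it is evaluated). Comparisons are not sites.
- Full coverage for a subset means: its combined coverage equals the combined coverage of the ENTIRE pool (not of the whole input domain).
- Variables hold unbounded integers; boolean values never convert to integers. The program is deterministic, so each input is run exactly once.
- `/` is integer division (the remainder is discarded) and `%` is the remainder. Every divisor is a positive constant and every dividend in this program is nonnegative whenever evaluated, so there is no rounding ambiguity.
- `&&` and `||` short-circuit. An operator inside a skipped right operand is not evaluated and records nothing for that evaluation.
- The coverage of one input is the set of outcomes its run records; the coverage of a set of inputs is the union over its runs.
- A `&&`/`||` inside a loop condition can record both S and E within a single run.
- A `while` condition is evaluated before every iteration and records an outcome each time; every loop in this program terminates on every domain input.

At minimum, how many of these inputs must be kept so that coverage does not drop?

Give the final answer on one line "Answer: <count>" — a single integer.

input #1 (b=4, c=4, t=1): events B1->T, B1->T, B1->T, B1->T, B1->T, B1->F, B3->E, B2->T, B3->E, B2->T, B3->E, B2->T, B3->E, B2->T, ...; covers B1=T, B1=F, B2=T, B2=F, B3=S, B3=E, B4=T, B5=F, B6=F, B7=F, B8=S, B9=T, B10=S, B11=F
input #2 (b=2, c=2, t=1): events B1->T, B1->T, B1->T, B1->T, B1->T, B1->F, B3->E, B2->T, B3->E, B2->T, B3->S, B2->F, B4->F, B5->T, ...; covers B1=T, B1=F, B2=T, B2=F, B3=S, B3=E, B4=F, B5=T, B7=F, B8=S, B9=T, B10=S, B11=F
input #3 (b=7, c=4, t=1): events B1->T, B1->T, B1->T, B1->T, B1->T, B1->F, B3->E, B2->F, B4->T, B5->T, B8->E, B7->F, B10->E, B9->T, ...; covers B1=T, B1=F, B2=F, B3=E, B4=T, B5=T, B7=F, B8=E, B9=T, B10=E, B11=F
input #4 (b=3, c=2, t=2): events B1->T, B1->T, B1->T, B1->T, B1->F, B3->E, B2->T, B3->E, B2->T, B3->E, B2->T, B3->S, B2->F, B4->F, ...; covers B1=T, B1=F, B2=T, B2=F, B3=S, B3=E, B4=F, B5=T, B7=T, B8=E, B9=T, B10=S, B11=F
input #5 (b=6, c=2, t=2): events B1->T, B1->T, B1->T, B1->T, B1->F, B3->E, B2->T, B3->E, B2->T, B3->E, B2->T, B3->E, B2->T, B3->S, ...; covers B1=T, B1=F, B2=T, B2=F, B3=S, B3=E, B4=F, B5=T, B7=T, B8=E, B9=T, B10=S, B11=F
input #6 (b=6, c=2, t=0): events B1->T, B1->T, B1->T, B1->T, B1->T, B1->T, B1->F, B3->E, B2->T, B3->E, B2->T, B3->E, B2->T, B3->E, ...; covers B1=T, B1=F, B2=T, B2=F, B3=S, B3=E, B4=F, B5=F, B6=T, B7=F, B8=S, B9=T, B10=S, B11=F
input #7 (b=5, c=4, t=2): events B1->T, B1->T, B1->T, B1->T, B1->F, B3->E, B2->F, B4->T, B5->T, B8->E, B7->F, B10->E, B9->T, B11->F; covers B1=T, B1=F, B2=F, B3=E, B4=T, B5=T, B7=F, B8=E, B9=T, B10=E, B11=F
input #8 (b=5, c=4, t=0): events B1->T, B1->T, B1->T, B1->T, B1->T, B1->T, B1->F, B3->E, B2->F, B4->T, B5->T, B8->E, B7->F, B10->E, ...; covers B1=T, B1=F, B2=F, B3=E, B4=T, B5=T, B7=F, B8=E, B9=T, B10=E, B11=F
input #9 (b=5, c=2, t=0): events B1->T, B1->T, B1->T, B1->T, B1->T, B1->T, B1->F, B3->E, B2->T, B3->E, B2->T, B3->E, B2->T, B3->S, ...; covers B1=T, B1=F, B2=T, B2=F, B3=S, B3=E, B4=F, B5=T, B7=F, B8=S, B9=T, B10=S, B11=F
input #10 (b=4, c=4, t=0): events B1->T, B1->T, B1->T, B1->T, B1->T, B1->T, B1->F, B3->E, B2->T, B3->E, B2->T, B3->E, B2->T, B3->E, ...; covers B1=T, B1=F, B2=T, B2=F, B3=S, B3=E, B4=T, B5=F, B6=F, B7=F, B8=S, B9=T, B10=S, B11=F
union over all inputs: B1=T, B1=F, B2=T, B2=F, B3=S, B3=E, B4=T, B4=F, B5=T, B5=F, B6=T, B6=F, B7=T, B7=F, B8=S, B8=E, B9=T, B10=S, B10=E, B11=F (20 outcomes)
every size-1 subset falls short of the 20 outcomes (best: 14/20)
every size-2 subset falls short of the 20 outcomes (best: 18/20)
every size-3 subset falls short of the 20 outcomes (best: 19/20)
at size 4, {1, 3, 4, 6} reaches all 20 outcomes; every lexicographically earlier size-4 subset fails

Answer: 4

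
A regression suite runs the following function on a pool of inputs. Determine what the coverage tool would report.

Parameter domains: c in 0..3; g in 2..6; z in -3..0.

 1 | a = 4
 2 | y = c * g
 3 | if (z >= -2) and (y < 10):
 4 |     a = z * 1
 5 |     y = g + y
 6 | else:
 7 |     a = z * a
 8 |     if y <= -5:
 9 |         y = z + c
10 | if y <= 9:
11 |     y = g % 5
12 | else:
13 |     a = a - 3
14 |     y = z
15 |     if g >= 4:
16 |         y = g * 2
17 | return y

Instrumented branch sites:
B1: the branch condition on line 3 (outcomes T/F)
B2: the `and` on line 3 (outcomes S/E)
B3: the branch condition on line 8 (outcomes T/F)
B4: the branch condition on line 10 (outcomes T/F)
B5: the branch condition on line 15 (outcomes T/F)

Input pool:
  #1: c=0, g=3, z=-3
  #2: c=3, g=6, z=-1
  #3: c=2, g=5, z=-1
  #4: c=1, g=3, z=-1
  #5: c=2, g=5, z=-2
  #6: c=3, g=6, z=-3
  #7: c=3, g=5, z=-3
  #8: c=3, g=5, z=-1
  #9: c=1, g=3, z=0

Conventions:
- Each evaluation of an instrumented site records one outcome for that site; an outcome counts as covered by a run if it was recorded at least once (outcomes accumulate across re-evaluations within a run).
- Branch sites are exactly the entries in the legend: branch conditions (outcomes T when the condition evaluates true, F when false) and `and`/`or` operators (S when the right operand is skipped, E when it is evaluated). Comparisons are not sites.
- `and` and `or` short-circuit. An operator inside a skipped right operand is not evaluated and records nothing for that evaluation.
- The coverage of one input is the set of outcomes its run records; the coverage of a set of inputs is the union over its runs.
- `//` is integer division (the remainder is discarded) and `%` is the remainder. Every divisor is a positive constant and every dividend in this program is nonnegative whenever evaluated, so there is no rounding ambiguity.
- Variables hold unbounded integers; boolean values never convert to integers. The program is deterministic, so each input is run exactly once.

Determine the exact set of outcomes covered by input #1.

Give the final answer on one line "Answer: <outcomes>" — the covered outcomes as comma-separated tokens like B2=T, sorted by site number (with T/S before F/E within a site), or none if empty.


Event log for input #1 (c=0, g=3, z=-3):
  B2->S, B1->F, B3->F, B4->T
distinct outcomes covered: B1=F, B2=S, B3=F, B4=T
Answer: B1=F, B2=S, B3=F, B4=T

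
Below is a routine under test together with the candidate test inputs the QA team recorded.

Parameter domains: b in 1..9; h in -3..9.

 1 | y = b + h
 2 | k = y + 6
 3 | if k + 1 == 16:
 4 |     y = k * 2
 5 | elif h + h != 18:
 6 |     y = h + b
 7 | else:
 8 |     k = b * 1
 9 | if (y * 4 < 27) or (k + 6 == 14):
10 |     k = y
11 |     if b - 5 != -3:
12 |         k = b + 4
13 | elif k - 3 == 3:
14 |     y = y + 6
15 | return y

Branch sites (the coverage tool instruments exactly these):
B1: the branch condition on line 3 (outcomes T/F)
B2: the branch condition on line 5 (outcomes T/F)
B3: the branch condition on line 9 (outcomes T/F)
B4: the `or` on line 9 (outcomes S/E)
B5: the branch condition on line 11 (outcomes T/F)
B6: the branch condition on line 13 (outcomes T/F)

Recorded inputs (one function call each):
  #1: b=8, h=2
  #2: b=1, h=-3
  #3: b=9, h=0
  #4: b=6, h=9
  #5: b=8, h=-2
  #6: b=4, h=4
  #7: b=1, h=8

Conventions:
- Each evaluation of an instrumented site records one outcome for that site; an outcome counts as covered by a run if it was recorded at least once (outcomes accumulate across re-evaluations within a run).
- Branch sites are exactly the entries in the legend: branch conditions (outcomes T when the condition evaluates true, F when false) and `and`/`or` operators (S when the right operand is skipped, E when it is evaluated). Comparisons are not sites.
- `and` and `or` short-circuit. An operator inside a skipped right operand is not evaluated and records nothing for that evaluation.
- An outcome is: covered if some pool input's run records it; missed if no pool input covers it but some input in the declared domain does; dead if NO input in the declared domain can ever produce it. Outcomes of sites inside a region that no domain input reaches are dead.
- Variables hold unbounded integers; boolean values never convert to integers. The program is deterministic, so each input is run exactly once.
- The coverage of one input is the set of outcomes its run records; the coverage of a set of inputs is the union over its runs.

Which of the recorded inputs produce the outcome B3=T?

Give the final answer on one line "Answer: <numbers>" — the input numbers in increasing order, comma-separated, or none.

input #1 (b=8, h=2): does not record B3=T
input #2 (b=1, h=-3): records B3=T
input #3 (b=9, h=0): does not record B3=T
input #4 (b=6, h=9): does not record B3=T
input #5 (b=8, h=-2): records B3=T
input #6 (b=4, h=4): does not record B3=T
input #7 (b=1, h=8): does not record B3=T

Answer: 2, 5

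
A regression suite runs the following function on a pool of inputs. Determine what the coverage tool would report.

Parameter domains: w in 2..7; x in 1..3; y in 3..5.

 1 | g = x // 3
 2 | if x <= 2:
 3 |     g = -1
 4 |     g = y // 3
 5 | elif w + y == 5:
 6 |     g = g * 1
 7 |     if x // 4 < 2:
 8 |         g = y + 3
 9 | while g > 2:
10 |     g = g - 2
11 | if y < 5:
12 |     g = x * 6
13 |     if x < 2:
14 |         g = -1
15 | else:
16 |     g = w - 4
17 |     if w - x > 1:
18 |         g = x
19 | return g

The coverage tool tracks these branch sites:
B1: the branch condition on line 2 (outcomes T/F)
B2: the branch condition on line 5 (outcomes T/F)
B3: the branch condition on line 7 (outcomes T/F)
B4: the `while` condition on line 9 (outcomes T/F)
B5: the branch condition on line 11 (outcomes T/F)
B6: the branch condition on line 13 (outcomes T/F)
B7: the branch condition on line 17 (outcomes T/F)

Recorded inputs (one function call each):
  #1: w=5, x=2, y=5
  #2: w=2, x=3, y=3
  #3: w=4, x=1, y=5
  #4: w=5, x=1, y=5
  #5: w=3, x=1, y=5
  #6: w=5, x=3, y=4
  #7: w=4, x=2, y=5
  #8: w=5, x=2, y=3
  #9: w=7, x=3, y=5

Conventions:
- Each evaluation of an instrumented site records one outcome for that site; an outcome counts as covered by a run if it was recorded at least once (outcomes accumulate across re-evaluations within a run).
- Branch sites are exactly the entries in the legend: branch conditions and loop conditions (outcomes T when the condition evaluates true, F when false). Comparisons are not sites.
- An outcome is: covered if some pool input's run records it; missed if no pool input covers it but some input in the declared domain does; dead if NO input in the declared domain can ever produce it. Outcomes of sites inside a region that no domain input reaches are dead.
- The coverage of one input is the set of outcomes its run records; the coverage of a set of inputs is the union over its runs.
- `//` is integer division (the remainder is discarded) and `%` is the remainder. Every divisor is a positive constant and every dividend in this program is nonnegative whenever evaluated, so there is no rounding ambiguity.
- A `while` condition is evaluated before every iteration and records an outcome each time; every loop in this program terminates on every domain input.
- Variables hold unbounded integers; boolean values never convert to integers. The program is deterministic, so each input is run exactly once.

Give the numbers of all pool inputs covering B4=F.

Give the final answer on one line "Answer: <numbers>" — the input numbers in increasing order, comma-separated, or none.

input #1 (w=5, x=2, y=5): produces B4=F
input #2 (w=2, x=3, y=3): produces B4=F
input #3 (w=4, x=1, y=5): produces B4=F
input #4 (w=5, x=1, y=5): produces B4=F
input #5 (w=3, x=1, y=5): produces B4=F
input #6 (w=5, x=3, y=4): produces B4=F
input #7 (w=4, x=2, y=5): produces B4=F
input #8 (w=5, x=2, y=3): produces B4=F
input #9 (w=7, x=3, y=5): produces B4=F

Answer: 1, 2, 3, 4, 5, 6, 7, 8, 9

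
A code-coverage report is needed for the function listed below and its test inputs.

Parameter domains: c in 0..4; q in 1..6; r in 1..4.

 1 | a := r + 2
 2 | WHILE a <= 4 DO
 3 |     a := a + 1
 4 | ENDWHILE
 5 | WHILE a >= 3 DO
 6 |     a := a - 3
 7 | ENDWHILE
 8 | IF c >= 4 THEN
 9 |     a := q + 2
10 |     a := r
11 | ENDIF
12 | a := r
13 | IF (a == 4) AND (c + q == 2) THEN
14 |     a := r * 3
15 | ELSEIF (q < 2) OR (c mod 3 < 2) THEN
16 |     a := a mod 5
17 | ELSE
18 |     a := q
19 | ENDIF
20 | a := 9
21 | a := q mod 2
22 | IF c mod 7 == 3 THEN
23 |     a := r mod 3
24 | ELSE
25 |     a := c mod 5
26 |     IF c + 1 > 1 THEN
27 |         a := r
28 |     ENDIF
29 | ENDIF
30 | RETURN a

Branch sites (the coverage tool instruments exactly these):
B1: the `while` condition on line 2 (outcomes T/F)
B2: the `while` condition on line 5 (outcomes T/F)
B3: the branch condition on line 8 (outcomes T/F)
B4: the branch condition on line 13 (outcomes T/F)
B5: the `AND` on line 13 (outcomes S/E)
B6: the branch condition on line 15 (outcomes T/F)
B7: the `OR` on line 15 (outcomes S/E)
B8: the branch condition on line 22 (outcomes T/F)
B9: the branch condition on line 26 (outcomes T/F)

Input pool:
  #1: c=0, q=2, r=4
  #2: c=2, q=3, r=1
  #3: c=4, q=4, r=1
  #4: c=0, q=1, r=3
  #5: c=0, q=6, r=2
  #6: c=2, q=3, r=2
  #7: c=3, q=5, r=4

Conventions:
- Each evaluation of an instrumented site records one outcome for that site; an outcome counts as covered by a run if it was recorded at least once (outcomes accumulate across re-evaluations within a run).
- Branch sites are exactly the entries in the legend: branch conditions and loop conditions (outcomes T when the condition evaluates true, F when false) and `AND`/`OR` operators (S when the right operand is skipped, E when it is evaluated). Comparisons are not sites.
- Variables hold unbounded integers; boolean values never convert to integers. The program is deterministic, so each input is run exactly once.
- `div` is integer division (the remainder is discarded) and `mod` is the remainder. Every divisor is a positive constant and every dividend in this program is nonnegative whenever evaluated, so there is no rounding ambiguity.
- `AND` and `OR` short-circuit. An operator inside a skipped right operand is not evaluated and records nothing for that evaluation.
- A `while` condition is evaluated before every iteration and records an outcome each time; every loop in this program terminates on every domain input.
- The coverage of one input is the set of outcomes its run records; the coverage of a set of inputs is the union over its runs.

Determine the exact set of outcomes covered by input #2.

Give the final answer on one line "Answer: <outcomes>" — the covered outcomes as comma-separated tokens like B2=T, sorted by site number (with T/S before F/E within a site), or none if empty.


Running input #2 (c=2, q=3, r=1), event by event:
  B1->T, B1->T, B1->F, B2->T, B2->F, B3->F, B5->S, B4->F, B7->E, B6->F
  B8->F, B9->T
distinct outcomes covered: B1=T, B1=F, B2=T, B2=F, B3=F, B4=F, B5=S, B6=F, B7=E, B8=F, B9=T
Answer: B1=T, B1=F, B2=T, B2=F, B3=F, B4=F, B5=S, B6=F, B7=E, B8=F, B9=T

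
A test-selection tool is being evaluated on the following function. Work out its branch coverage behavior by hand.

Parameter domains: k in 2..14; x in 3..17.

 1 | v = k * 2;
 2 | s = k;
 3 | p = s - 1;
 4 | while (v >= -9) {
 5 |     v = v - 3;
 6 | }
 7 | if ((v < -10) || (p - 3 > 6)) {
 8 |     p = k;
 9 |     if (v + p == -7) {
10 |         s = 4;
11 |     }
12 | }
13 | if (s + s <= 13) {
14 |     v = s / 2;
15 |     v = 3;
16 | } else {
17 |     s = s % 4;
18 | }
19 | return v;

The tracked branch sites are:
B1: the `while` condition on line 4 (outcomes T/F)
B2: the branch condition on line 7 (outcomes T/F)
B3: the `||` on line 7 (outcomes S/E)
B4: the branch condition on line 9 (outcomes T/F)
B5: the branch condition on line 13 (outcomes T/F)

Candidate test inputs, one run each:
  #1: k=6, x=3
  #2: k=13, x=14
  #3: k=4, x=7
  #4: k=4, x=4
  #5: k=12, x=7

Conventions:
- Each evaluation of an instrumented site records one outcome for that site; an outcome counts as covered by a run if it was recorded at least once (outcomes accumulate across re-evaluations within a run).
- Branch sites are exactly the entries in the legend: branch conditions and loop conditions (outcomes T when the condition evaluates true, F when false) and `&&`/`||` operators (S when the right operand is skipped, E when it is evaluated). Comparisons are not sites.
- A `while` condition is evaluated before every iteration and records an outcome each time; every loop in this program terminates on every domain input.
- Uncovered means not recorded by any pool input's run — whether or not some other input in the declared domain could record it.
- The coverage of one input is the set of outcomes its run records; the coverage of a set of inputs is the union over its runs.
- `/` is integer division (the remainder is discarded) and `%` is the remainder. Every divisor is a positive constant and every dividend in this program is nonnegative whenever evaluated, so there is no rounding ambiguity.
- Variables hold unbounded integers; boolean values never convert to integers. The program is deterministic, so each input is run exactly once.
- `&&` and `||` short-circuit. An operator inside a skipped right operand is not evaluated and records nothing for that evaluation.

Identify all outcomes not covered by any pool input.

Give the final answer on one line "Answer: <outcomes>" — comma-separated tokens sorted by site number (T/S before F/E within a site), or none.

input #1 (k=6, x=3): events B1->T, B1->T, B1->T, B1->T, B1->T, B1->T, B1->T, B1->T, B1->F, B3->S, B2->T, B4->F, B5->T; covers B1=T, B1=F, B2=T, B3=S, B4=F, B5=T
input #2 (k=13, x=14): events B1->T, B1->T, B1->T, B1->T, B1->T, B1->T, B1->T, B1->T, B1->T, B1->T, B1->T, B1->T, B1->F, B3->E, ...; covers B1=T, B1=F, B2=T, B3=E, B4=F, B5=F
input #3 (k=4, x=7): events B1->T, B1->T, B1->T, B1->T, B1->T, B1->T, B1->F, B3->E, B2->F, B5->T; covers B1=T, B1=F, B2=F, B3=E, B5=T
input #4 (k=4, x=4): events B1->T, B1->T, B1->T, B1->T, B1->T, B1->T, B1->F, B3->E, B2->F, B5->T; covers B1=T, B1=F, B2=F, B3=E, B5=T
input #5 (k=12, x=7): events B1->T, B1->T, B1->T, B1->T, B1->T, B1->T, B1->T, B1->T, B1->T, B1->T, B1->T, B1->T, B1->F, B3->S, ...; covers B1=T, B1=F, B2=T, B3=S, B4=F, B5=F
union over the pool: B1=T, B1=F, B2=T, B2=F, B3=S, B3=E, B4=F, B5=T, B5=F
uncovered (1 of 10): B4=T

Answer: B4=T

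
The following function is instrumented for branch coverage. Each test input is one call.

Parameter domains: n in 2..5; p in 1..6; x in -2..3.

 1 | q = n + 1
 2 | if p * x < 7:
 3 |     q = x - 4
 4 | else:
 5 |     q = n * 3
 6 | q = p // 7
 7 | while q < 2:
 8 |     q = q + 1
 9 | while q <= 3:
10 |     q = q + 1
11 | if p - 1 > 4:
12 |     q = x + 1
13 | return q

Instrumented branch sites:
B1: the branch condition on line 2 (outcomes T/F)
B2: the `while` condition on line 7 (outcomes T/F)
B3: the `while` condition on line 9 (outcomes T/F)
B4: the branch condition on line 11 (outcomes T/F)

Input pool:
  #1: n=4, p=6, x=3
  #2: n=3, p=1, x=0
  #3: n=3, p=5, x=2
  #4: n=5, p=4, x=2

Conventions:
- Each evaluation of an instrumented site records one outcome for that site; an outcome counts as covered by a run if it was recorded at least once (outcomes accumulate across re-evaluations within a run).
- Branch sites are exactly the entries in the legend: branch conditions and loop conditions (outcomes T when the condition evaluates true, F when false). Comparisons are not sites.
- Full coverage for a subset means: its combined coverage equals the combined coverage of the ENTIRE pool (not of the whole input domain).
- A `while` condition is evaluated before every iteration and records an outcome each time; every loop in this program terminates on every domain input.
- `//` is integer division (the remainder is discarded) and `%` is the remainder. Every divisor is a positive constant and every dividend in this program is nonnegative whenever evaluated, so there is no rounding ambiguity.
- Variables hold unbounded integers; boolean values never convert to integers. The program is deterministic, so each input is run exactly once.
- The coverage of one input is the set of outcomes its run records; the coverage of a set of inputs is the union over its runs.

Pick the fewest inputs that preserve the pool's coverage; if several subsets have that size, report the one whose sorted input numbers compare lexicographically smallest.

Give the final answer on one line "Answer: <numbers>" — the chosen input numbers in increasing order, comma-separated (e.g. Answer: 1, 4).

test 1 (n=4, p=6, x=3) hits B1=F, B2=T, B2=F, B3=T, B3=F, B4=T
test 2 (n=3, p=1, x=0) hits B1=T, B2=T, B2=F, B3=T, B3=F, B4=F
test 3 (n=3, p=5, x=2) hits B1=F, B2=T, B2=F, B3=T, B3=F, B4=F
test 4 (n=5, p=4, x=2) hits B1=F, B2=T, B2=F, B3=T, B3=F, B4=F
together the pool reaches 8 outcomes: B1=T, B1=F, B2=T, B2=F, B3=T, B3=F, B4=T, B4=F
size 1 is not enough: best union over all size-1 subsets is 6/8
size 2: inputs {1, 2} cover all 8 outcomes, and no lexicographically smaller subset of this size does

Answer: 1, 2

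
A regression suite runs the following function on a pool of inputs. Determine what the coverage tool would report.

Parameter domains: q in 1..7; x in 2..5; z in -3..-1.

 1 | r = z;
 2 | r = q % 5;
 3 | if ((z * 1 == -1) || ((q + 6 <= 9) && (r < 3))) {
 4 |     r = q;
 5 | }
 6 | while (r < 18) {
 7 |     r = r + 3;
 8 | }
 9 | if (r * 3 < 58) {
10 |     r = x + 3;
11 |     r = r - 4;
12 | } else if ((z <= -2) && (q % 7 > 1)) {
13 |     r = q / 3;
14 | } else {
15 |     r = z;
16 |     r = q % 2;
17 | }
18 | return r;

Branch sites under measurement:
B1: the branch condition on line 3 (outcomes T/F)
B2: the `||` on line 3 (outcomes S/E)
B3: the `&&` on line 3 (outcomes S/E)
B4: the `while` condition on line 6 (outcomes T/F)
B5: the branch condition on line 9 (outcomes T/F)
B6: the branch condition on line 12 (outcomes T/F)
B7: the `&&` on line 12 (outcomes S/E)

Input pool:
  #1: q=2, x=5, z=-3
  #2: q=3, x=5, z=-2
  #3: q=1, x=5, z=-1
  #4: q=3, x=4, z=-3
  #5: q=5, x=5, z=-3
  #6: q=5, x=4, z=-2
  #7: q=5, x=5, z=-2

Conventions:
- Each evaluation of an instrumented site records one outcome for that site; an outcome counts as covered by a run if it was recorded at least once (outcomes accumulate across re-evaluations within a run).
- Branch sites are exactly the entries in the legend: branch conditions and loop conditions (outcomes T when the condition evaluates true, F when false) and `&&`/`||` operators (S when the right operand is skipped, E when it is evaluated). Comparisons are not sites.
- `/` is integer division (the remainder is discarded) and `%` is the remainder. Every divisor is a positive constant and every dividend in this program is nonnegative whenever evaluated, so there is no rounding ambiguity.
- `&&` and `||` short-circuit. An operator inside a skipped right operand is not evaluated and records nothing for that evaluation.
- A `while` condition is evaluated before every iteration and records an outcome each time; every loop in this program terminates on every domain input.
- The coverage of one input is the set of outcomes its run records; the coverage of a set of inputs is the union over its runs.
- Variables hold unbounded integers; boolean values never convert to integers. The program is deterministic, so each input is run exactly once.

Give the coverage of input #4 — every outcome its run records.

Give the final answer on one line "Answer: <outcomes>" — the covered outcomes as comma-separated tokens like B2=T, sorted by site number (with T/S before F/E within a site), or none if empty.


Tracing the run of input #4 (q=3, x=4, z=-3):
  B2->E, B3->E, B1->F, B4->T, B4->T, B4->T, B4->T, B4->T, B4->F, B5->T
as a set, this run covers: B1=F, B2=E, B3=E, B4=T, B4=F, B5=T
Answer: B1=F, B2=E, B3=E, B4=T, B4=F, B5=T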